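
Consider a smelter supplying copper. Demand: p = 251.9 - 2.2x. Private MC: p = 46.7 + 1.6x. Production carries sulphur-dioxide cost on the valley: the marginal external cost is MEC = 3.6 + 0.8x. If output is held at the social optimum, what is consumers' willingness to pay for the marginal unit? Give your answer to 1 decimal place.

Social marginal cost = private MC + MEC = 50.3 + 2.4x.
Set SMC = demand: 50.3 + 2.4x = 251.9 - 2.2x → x* = 43.8261.
Consumer price on the demand curve at x*: 251.9 − 2.2×43.8261 = 155.4826.

P = 155.5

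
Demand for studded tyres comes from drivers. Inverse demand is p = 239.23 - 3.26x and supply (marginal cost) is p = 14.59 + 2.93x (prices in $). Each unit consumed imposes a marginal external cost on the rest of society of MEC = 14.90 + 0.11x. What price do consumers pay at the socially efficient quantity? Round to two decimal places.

P = $130.70

Social marginal benefit = demand − MEC = 224.33 - 3.37x.
Set SMB = MC: 224.33 - 3.37x = 14.59 + 2.93x → x* = 33.2921.
Consumer price on the demand curve at x*: 239.23 − 3.26×33.2921 = 130.6978.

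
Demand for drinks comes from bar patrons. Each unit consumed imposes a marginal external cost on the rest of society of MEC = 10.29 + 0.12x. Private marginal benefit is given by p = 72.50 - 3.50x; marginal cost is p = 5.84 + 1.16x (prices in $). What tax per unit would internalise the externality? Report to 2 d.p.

tax = $11.71 per unit

Social marginal benefit = demand − MEC = 62.21 - 3.62x.
Set SMB = MC: 62.21 - 3.62x = 5.84 + 1.16x → x* = 11.7929.
The Pigouvian tax equals MEC at x*: 10.29 + 0.12×11.7929 = 11.7051.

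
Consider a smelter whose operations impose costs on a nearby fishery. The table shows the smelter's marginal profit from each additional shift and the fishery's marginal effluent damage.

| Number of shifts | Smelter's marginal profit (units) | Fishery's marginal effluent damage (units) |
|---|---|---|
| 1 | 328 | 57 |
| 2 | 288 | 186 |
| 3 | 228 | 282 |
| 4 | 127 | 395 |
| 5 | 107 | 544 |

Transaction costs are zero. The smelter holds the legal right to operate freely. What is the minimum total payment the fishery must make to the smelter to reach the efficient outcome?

Left alone the smelter would choose level 5 (marginal profit stays positive).
Efficient level: k* = 2 (marginal profit ≥ marginal effluent damage through 2).
The fishery must at least cover the smelter's forgone profit from cutting 5→2: 228 + 127 + 107 = 462.

462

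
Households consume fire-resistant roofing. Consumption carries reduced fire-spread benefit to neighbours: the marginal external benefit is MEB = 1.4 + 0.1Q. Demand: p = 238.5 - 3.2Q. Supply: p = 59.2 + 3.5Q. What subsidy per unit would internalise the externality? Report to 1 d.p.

Social marginal benefit = demand + MEB = 239.9 - 3.1Q.
Set SMB = MC: 239.9 - 3.1Q = 59.2 + 3.5Q → Q* = 27.3788.
The Pigouvian subsidy equals MEB at Q*: 1.4 + 0.1×27.3788 = 4.1379.

subsidy = 4.1 per unit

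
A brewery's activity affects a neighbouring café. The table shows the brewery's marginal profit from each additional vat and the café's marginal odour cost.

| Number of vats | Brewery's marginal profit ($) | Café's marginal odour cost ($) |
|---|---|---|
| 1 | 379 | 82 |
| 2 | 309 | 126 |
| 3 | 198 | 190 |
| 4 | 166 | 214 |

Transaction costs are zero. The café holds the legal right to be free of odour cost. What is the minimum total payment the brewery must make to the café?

$398

Efficient level: marginal profit ≥ marginal odour cost through level 3, so k* = 3.
With the café holding the right, the brewery must at least compensate total damage at k*: 82 + 126 + 190 = 398.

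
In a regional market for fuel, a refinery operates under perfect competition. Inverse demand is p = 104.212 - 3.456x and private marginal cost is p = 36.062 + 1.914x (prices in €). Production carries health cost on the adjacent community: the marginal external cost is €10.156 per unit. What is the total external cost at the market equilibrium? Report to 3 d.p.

Market equilibrium (private): 36.062 + 1.914x = 104.212 - 3.456x → x_m = 12.6909.
Total external cost = MEC × x_m = 10.156 × 12.6909 = 128.8888.

€128.889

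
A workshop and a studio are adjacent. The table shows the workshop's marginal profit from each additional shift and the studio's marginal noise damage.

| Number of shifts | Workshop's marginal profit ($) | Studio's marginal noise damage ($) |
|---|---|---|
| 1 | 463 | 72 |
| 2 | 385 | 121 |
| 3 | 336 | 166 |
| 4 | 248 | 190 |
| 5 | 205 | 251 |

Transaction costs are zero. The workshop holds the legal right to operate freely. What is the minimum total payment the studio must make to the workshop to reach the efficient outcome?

Left alone the workshop would choose level 5 (marginal profit stays positive).
Efficient level: k* = 4 (marginal profit ≥ marginal noise damage through 4).
The studio must at least cover the workshop's forgone profit from cutting 5→4: 205 = 205.

$205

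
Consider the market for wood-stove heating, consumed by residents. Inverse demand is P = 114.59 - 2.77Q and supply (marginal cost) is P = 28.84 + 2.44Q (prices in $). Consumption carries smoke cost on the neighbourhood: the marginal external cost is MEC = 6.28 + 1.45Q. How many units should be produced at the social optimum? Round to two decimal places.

Social marginal benefit = demand − MEC = 108.31 - 4.22Q.
Set SMB = MC: 108.31 - 4.22Q = 28.84 + 2.44Q → Q* = 11.9324.

Q* = 11.93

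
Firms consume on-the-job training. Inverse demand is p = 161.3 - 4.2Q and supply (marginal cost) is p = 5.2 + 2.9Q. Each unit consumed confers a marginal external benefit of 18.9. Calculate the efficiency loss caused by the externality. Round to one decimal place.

DWL = 25.2

Market equilibrium (private): 5.2 + 2.9Q = 161.3 - 4.2Q → Q_m = 21.9859.
Social marginal benefit = demand + MEB = 180.2 - 4.2Q.
Set SMB = MC: 180.2 - 4.2Q = 5.2 + 2.9Q → Q* = 24.6479.
Height of the DWL triangle at Q_m is SMB(Q_m) − MC(Q_m) = MEB(Q_m) = 18.9000.
DWL = ½ × 2.6620 × 18.9000 = 25.1559.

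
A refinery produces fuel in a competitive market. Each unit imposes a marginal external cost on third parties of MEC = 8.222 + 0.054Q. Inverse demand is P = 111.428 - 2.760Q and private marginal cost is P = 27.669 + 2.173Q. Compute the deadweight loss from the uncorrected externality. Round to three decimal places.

DWL = 8.374

Market equilibrium (private): 27.669 + 2.173Q = 111.428 - 2.760Q → Q_m = 16.9793.
Social marginal cost = private MC + MEC = 35.891 + 2.227Q.
Set SMC = demand: 35.891 + 2.227Q = 111.428 - 2.760Q → Q* = 15.1468.
Height of the DWL triangle at Q_m is SMC(Q_m) − demand(Q_m) = MEC(Q_m) = 9.1389.
DWL = ½ × 1.8325 × 9.1389 = 8.3735.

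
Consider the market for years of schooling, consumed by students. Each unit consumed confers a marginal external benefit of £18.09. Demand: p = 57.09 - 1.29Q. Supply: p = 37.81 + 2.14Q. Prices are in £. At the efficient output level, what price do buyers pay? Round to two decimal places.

Social marginal benefit = demand + MEB = 75.18 - 1.29Q.
Set SMB = MC: 75.18 - 1.29Q = 37.81 + 2.14Q → Q* = 10.8950.
Consumer price on the demand curve at Q*: 57.09 − 1.29×10.8950 = 43.0355.

P = £43.04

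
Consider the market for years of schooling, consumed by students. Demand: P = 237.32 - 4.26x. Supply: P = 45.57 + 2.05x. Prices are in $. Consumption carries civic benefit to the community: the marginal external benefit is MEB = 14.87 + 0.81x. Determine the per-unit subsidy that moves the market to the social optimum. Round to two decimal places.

Social marginal benefit = demand + MEB = 252.19 - 3.45x.
Set SMB = MC: 252.19 - 3.45x = 45.57 + 2.05x → x* = 37.5673.
The Pigouvian subsidy equals MEB at x*: 14.87 + 0.81×37.5673 = 45.2995.

subsidy = $45.30 per unit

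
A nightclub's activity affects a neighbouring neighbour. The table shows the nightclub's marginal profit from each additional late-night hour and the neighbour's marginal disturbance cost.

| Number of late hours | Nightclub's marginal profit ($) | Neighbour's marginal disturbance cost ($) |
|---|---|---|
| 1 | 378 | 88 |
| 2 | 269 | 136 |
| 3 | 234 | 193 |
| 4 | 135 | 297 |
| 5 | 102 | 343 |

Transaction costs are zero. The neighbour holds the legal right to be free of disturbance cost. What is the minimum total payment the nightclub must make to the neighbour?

Efficient level: marginal profit ≥ marginal disturbance cost through level 3, so k* = 3.
With the neighbour holding the right, the nightclub must at least compensate total damage at k*: 88 + 136 + 193 = 417.

$417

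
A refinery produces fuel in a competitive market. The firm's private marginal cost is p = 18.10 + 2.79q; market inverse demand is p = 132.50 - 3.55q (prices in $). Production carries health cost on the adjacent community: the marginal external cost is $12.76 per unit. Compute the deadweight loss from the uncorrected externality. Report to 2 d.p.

DWL = $12.84

Market equilibrium (private): 18.10 + 2.79q = 132.50 - 3.55q → q_m = 18.0442.
Social marginal cost = private MC + MEC = 30.86 + 2.79q.
Set SMC = demand: 30.86 + 2.79q = 132.50 - 3.55q → q* = 16.0315.
The welfare-loss triangle has base |q_m − q*| and height MEC(q_m) (the vertical gap between SMC and demand is zero at q* and MEC at q_m).
DWL = ½ × 2.0127 × 12.7600 = 12.8410.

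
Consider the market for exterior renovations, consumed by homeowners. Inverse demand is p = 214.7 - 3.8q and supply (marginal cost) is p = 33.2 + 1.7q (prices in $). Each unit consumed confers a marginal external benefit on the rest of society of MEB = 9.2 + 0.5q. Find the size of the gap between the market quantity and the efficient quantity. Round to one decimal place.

5.1 units

Market equilibrium (private): 33.2 + 1.7q = 214.7 - 3.8q → q_m = 33.0000.
Social marginal benefit = demand + MEB = 223.9 - 3.3q.
Set SMB = MC: 223.9 - 3.3q = 33.2 + 1.7q → q* = 38.1400.
Gap = |33.0000 − 38.1400| = 5.1400.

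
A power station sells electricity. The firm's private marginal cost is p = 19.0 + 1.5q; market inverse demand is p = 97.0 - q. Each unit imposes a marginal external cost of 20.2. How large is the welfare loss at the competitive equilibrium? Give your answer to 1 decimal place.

Market equilibrium (private): 19.0 + 1.5q = 97.0 - q → q_m = 31.2000.
Social marginal cost = private MC + MEC = 39.2 + 1.5q.
Set SMC = demand: 39.2 + 1.5q = 97.0 - q → q* = 23.1200.
The loss is the area between SMC and demand from q* to q_m; with linear curves that's a triangle of height MEC(q_m).
DWL = ½ × 8.0800 × 20.2000 = 81.6080.

DWL = 81.6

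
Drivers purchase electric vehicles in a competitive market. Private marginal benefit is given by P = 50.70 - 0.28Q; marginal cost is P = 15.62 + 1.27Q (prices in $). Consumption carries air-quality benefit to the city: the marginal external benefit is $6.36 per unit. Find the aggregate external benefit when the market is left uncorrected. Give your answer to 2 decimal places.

$143.94

Market equilibrium (private): 15.62 + 1.27Q = 50.70 - 0.28Q → Q_m = 22.6323.
Total external benefit = MEB × Q_m = 6.36 × 22.6323 = 143.9414.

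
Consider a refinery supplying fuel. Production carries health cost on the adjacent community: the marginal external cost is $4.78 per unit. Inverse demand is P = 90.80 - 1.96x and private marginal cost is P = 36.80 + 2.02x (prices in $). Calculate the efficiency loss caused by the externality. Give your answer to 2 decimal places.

DWL = $2.87

Market equilibrium (private): 36.80 + 2.02x = 90.80 - 1.96x → x_m = 13.5678.
Social marginal cost = private MC + MEC = 41.58 + 2.02x.
Set SMC = demand: 41.58 + 2.02x = 90.80 - 1.96x → x* = 12.3668.
The welfare-loss triangle has base |x_m − x*| and height MEC(x_m) (the vertical gap between SMC and demand is zero at x* and MEC at x_m).
DWL = ½ × 1.2010 × 4.7800 = 2.8704.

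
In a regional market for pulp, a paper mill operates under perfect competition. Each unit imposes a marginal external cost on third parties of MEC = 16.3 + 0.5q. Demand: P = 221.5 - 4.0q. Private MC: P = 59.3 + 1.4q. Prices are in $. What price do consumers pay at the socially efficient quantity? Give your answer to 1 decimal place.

Social marginal cost = private MC + MEC = 75.6 + 1.9q.
Set SMC = demand: 75.6 + 1.9q = 221.5 - 4.0q → q* = 24.7288.
Consumer price on the demand curve at q*: 221.5 − 4.0×24.7288 = 122.5848.

P = $122.6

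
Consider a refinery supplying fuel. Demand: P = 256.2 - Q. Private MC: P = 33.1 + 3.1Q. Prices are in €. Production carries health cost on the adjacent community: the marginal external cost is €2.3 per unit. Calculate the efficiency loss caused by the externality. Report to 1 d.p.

DWL = €0.6

Market equilibrium (private): 33.1 + 3.1Q = 256.2 - Q → Q_m = 54.4146.
Social marginal cost = private MC + MEC = 35.4 + 3.1Q.
Set SMC = demand: 35.4 + 3.1Q = 256.2 - Q → Q* = 53.8537.
Height of the DWL triangle at Q_m is SMC(Q_m) − demand(Q_m) = MEC(Q_m) = 2.3000.
DWL = ½ × 0.5609 × 2.3000 = 0.6450.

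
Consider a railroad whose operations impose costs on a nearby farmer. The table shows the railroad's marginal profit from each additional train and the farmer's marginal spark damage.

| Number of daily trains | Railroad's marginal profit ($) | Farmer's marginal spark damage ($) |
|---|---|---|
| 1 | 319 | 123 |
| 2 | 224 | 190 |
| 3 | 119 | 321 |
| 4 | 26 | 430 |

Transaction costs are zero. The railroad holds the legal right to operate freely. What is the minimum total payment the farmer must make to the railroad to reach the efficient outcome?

Left alone the railroad would choose level 4 (marginal profit stays positive).
Efficient level: k* = 2 (marginal profit ≥ marginal spark damage through 2).
The farmer must at least cover the railroad's forgone profit from cutting 4→2: 119 + 26 = 145.

$145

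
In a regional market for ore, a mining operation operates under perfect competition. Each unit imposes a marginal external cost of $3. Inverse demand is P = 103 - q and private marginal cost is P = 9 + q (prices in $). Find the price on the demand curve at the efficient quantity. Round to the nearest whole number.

Social marginal cost = private MC + MEC = 12 + q.
Set SMC = demand: 12 + q = 103 - q → q* = 45.5000.
Consumer price on the demand curve at q*: 103 − 1×45.5000 = 57.5000.

P = $58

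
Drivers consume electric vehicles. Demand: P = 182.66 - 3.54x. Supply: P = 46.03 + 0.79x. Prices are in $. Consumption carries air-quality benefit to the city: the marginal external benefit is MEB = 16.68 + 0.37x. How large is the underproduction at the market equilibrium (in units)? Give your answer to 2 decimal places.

Market equilibrium (private): 46.03 + 0.79x = 182.66 - 3.54x → x_m = 31.5543.
Social marginal benefit = demand + MEB = 199.34 - 3.17x.
Set SMB = MC: 199.34 - 3.17x = 46.03 + 0.79x → x* = 38.7146.
Gap = |31.5543 − 38.7146| = 7.1603.

7.16 units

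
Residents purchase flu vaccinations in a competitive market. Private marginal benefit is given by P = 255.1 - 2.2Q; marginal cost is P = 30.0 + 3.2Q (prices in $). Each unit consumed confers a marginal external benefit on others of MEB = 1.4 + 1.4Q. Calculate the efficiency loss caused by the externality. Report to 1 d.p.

Market equilibrium (private): 30.0 + 3.2Q = 255.1 - 2.2Q → Q_m = 41.6852.
Social marginal benefit = demand + MEB = 256.5 - 0.8Q.
Set SMB = MC: 256.5 - 0.8Q = 30.0 + 3.2Q → Q* = 56.6250.
The loss is the area between SMB and MC from Q* to Q_m; with linear curves that's a triangle of height MEB(Q_m).
DWL = ½ × 14.9398 × 59.7593 = 446.3960.

DWL = $446.4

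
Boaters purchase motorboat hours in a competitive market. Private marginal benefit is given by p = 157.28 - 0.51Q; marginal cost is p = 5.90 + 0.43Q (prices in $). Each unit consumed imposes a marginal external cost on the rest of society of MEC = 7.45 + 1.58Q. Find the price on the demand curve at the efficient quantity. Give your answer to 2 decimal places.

Social marginal benefit = demand − MEC = 149.83 - 2.09Q.
Set SMB = MC: 149.83 - 2.09Q = 5.90 + 0.43Q → Q* = 57.1151.
Consumer price on the demand curve at Q*: 157.28 − 0.51×57.1151 = 128.1513.

P = $128.15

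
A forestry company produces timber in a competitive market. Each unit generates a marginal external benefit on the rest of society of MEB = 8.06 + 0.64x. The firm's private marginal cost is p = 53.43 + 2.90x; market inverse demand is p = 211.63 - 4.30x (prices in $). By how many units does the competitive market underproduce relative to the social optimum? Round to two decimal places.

3.37 units

Market equilibrium (private): 53.43 + 2.90x = 211.63 - 4.30x → x_m = 21.9722.
Social marginal cost = private MC − MEB = 45.37 + 2.26x.
Set SMC = demand: 45.37 + 2.26x = 211.63 - 4.30x → x* = 25.3445.
Gap = |21.9722 − 25.3445| = 3.3723.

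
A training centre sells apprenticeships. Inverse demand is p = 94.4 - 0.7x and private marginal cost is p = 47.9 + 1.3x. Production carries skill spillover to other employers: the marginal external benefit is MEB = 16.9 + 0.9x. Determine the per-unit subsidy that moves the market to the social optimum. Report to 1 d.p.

Social marginal cost = private MC − MEB = 31.0 + 0.4x.
Set SMC = demand: 31.0 + 0.4x = 94.4 - 0.7x → x* = 57.6364.
The Pigouvian subsidy equals MEB at x*: 16.9 + 0.9×57.6364 = 68.7728.

subsidy = 68.8 per unit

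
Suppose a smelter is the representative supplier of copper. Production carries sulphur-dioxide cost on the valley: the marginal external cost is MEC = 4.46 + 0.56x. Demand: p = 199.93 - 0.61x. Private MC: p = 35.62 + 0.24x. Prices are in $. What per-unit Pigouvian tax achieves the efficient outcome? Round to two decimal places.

Social marginal cost = private MC + MEC = 40.08 + 0.80x.
Set SMC = demand: 40.08 + 0.80x = 199.93 - 0.61x → x* = 113.3688.
The Pigouvian tax equals MEC at x*: 4.46 + 0.56×113.3688 = 67.9465.

tax = $67.95 per unit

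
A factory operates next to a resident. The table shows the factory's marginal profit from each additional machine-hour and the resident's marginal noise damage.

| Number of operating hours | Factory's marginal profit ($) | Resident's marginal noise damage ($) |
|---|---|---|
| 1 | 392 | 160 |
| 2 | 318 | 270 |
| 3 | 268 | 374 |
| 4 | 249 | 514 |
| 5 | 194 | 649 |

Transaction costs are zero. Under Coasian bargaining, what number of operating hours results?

Bargaining reaches the level where marginal profit last exceeds marginal noise damage.
That holds through level 2 (318 ≥ 270) but not at 3 (268 < 374).

2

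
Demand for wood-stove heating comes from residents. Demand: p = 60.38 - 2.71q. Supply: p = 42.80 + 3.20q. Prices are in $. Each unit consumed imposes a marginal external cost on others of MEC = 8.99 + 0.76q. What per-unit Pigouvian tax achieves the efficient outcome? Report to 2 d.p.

tax = $9.97 per unit

Social marginal benefit = demand − MEC = 51.39 - 3.47q.
Set SMB = MC: 51.39 - 3.47q = 42.80 + 3.20q → q* = 1.2879.
The Pigouvian tax equals MEC at q*: 8.99 + 0.76×1.2879 = 9.9688.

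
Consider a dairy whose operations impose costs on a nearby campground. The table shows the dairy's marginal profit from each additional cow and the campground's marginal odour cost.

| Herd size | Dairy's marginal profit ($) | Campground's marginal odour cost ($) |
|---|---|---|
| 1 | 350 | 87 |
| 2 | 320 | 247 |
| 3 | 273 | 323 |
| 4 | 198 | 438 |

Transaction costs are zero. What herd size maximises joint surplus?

Bargaining reaches the level where marginal profit last exceeds marginal odour cost.
That holds through level 2 (320 ≥ 247) but not at 3 (273 < 323).

2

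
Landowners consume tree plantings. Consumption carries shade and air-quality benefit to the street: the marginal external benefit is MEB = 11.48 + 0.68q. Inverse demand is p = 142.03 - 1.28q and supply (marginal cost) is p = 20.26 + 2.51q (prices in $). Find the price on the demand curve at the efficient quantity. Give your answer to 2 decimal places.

Social marginal benefit = demand + MEB = 153.51 - 0.60q.
Set SMB = MC: 153.51 - 0.60q = 20.26 + 2.51q → q* = 42.8457.
Consumer price on the demand curve at q*: 142.03 − 1.28×42.8457 = 87.1875.

P = $87.19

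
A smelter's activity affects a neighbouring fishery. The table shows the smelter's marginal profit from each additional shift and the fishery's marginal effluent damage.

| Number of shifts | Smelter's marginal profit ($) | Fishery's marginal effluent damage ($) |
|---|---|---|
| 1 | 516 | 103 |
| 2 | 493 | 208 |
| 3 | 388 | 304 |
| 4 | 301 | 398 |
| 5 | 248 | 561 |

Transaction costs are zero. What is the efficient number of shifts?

3

Bargaining reaches the level where marginal profit last exceeds marginal effluent damage.
That holds through level 3 (388 ≥ 304) but not at 4 (301 < 398).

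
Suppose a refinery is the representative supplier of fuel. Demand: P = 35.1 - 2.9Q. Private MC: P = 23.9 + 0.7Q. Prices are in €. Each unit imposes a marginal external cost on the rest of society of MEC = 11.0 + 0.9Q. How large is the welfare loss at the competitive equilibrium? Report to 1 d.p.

DWL = €21.2

Market equilibrium (private): 23.9 + 0.7Q = 35.1 - 2.9Q → Q_m = 3.1111.
Social marginal cost = private MC + MEC = 34.9 + 1.6Q.
Set SMC = demand: 34.9 + 1.6Q = 35.1 - 2.9Q → Q* = 0.0444.
Between Q* and Q_m the wedge SMC − demand runs linearly from 0 to MEC(Q_m), so the loss is a triangle.
DWL = ½ × 3.0667 × 13.8000 = 21.1602.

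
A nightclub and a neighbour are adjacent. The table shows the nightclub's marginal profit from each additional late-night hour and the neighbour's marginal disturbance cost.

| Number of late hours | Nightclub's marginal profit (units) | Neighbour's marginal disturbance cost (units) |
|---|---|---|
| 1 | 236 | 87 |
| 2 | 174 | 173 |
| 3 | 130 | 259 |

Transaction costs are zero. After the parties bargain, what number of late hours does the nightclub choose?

2

Bargaining reaches the level where marginal profit last exceeds marginal disturbance cost.
That holds through level 2 (174 ≥ 173) but not at 3 (130 < 259).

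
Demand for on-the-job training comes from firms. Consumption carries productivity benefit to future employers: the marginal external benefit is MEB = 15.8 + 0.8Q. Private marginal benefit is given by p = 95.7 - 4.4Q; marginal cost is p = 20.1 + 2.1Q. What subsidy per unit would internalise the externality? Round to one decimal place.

Social marginal benefit = demand + MEB = 111.5 - 3.6Q.
Set SMB = MC: 111.5 - 3.6Q = 20.1 + 2.1Q → Q* = 16.0351.
The Pigouvian subsidy equals MEB at Q*: 15.8 + 0.8×16.0351 = 28.6281.

subsidy = 28.6 per unit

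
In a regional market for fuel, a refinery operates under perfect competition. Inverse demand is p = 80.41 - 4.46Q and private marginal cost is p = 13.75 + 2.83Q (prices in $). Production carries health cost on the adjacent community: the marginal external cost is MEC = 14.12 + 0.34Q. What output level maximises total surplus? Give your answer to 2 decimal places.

Q* = 6.89

Social marginal cost = private MC + MEC = 27.87 + 3.17Q.
Set SMC = demand: 27.87 + 3.17Q = 80.41 - 4.46Q → Q* = 6.8860.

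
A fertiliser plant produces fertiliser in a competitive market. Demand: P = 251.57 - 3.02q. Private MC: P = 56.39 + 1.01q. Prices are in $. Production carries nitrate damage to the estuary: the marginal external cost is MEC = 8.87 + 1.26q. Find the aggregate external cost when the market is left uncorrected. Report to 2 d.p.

Market equilibrium (private): 56.39 + 1.01q = 251.57 - 3.02q → q_m = 48.4318.
Total external cost = ∫₀^{q_m} (8.87 + 1.26q) dq = 8.87×48.4318 + ½×1.26×48.4318² = 1907.3428.

$1907.34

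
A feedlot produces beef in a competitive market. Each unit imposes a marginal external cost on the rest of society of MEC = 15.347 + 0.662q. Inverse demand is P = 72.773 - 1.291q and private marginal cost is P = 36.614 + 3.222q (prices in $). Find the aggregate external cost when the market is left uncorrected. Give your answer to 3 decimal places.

$144.212

Market equilibrium (private): 36.614 + 3.222q = 72.773 - 1.291q → q_m = 8.0122.
Total external cost = ∫₀^{q_m} (15.347 + 0.662q) dq = 15.347×8.0122 + ½×0.662×8.0122² = 144.2119.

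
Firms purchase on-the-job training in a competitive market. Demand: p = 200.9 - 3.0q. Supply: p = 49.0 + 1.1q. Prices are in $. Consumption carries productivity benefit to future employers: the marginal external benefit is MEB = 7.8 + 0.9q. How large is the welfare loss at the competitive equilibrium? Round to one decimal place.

DWL = $264.5

Market equilibrium (private): 49.0 + 1.1q = 200.9 - 3.0q → q_m = 37.0488.
Social marginal benefit = demand + MEB = 208.7 - 2.1q.
Set SMB = MC: 208.7 - 2.1q = 49.0 + 1.1q → q* = 49.9063.
Height of the DWL triangle at q_m is SMB(q_m) − MC(q_m) = MEB(q_m) = 41.1439.
DWL = ½ × 12.8575 × 41.1439 = 264.5038.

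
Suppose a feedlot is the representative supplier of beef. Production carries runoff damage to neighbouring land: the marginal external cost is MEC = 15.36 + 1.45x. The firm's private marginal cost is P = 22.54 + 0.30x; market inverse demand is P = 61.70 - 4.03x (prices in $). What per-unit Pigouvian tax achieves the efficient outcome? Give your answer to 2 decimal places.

tax = $21.33 per unit

Social marginal cost = private MC + MEC = 37.90 + 1.75x.
Set SMC = demand: 37.90 + 1.75x = 61.70 - 4.03x → x* = 4.1176.
The Pigouvian tax equals MEC at x*: 15.36 + 1.45×4.1176 = 21.3305.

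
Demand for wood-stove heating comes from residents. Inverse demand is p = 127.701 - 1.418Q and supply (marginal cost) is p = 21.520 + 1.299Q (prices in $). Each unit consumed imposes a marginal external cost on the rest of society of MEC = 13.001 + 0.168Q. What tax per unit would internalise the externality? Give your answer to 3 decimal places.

tax = $18.427 per unit

Social marginal benefit = demand − MEC = 114.700 - 1.586Q.
Set SMB = MC: 114.700 - 1.586Q = 21.520 + 1.299Q → Q* = 32.2981.
The Pigouvian tax equals MEC at Q*: 13.001 + 0.168×32.2981 = 18.4271.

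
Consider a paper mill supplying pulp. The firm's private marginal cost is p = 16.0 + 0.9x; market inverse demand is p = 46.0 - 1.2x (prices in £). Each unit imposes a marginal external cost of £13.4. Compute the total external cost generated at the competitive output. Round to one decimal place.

Market equilibrium (private): 16.0 + 0.9x = 46.0 - 1.2x → x_m = 14.2857.
Total external cost = MEC × x_m = 13.4 × 14.2857 = 191.4284.

£191.4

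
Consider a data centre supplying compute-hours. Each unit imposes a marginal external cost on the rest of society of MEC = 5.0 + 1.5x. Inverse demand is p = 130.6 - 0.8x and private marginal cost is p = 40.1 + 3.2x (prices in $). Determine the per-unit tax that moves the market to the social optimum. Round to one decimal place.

Social marginal cost = private MC + MEC = 45.1 + 4.7x.
Set SMC = demand: 45.1 + 4.7x = 130.6 - 0.8x → x* = 15.5455.
The Pigouvian tax equals MEC at x*: 5.0 + 1.5×15.5455 = 28.3183.

tax = $28.3 per unit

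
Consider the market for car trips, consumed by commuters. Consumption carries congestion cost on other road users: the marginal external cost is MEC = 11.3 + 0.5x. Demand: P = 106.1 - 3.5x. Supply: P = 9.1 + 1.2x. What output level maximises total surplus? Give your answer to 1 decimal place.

Social marginal benefit = demand − MEC = 94.8 - 4.0x.
Set SMB = MC: 94.8 - 4.0x = 9.1 + 1.2x → x* = 16.4808.

x* = 16.5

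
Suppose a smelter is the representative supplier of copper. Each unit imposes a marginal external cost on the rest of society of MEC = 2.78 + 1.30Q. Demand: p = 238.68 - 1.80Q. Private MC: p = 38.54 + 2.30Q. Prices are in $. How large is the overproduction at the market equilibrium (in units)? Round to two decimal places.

Market equilibrium (private): 38.54 + 2.30Q = 238.68 - 1.80Q → Q_m = 48.8146.
Social marginal cost = private MC + MEC = 41.32 + 3.60Q.
Set SMC = demand: 41.32 + 3.60Q = 238.68 - 1.80Q → Q* = 36.5481.
Gap = |48.8146 − 36.5481| = 12.2665.

12.27 units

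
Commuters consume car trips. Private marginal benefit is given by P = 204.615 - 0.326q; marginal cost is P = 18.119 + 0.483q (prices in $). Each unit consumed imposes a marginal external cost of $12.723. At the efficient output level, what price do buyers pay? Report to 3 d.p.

Social marginal benefit = demand − MEC = 191.892 - 0.326q.
Set SMB = MC: 191.892 - 0.326q = 18.119 + 0.483q → q* = 214.7998.
Consumer price on the demand curve at q*: 204.615 − 0.326×214.7998 = 134.5903.

P = $134.590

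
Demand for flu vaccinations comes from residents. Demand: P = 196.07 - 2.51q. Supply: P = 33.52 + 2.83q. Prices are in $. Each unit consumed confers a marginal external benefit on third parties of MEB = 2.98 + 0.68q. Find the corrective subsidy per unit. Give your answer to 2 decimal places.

Social marginal benefit = demand + MEB = 199.05 - 1.83q.
Set SMB = MC: 199.05 - 1.83q = 33.52 + 2.83q → q* = 35.5215.
The Pigouvian subsidy equals MEB at q*: 2.98 + 0.68×35.5215 = 27.1346.

subsidy = $27.13 per unit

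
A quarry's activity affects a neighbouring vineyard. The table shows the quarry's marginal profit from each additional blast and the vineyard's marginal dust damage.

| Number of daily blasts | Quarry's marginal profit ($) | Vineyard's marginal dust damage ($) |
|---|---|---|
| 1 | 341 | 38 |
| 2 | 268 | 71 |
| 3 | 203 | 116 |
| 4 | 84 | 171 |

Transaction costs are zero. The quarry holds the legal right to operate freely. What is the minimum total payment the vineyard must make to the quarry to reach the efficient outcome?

$84

Left alone the quarry would choose level 4 (marginal profit stays positive).
Efficient level: k* = 3 (marginal profit ≥ marginal dust damage through 3).
The vineyard must at least cover the quarry's forgone profit from cutting 4→3: 84 = 84.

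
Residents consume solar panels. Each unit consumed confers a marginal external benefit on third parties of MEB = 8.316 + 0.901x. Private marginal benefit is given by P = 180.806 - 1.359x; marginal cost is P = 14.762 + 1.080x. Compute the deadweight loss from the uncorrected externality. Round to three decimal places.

Market equilibrium (private): 14.762 + 1.080x = 180.806 - 1.359x → x_m = 68.0787.
Social marginal benefit = demand + MEB = 189.122 - 0.458x.
Set SMB = MC: 189.122 - 0.458x = 14.762 + 1.080x → x* = 113.3680.
The welfare-loss triangle has base |x_m − x*| and height MEB(x_m) (the vertical gap between SMB and MC is zero at x* and MEB at x_m).
DWL = ½ × 45.2893 × 69.6549 = 1577.3108.

DWL = 1577.311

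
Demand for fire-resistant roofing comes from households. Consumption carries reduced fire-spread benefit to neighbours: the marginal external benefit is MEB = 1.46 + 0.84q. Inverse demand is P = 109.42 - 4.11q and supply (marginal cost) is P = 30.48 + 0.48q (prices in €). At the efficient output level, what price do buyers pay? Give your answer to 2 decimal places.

Social marginal benefit = demand + MEB = 110.88 - 3.27q.
Set SMB = MC: 110.88 - 3.27q = 30.48 + 0.48q → q* = 21.4400.
Consumer price on the demand curve at q*: 109.42 − 4.11×21.4400 = 21.3016.

P = €21.30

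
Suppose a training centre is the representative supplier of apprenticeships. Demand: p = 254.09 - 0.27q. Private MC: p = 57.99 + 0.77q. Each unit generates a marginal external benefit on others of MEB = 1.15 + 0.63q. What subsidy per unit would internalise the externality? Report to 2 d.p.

subsidy = 304.24 per unit

Social marginal cost = private MC − MEB = 56.84 + 0.14q.
Set SMC = demand: 56.84 + 0.14q = 254.09 - 0.27q → q* = 481.0976.
The Pigouvian subsidy equals MEB at q*: 1.15 + 0.63×481.0976 = 304.2415.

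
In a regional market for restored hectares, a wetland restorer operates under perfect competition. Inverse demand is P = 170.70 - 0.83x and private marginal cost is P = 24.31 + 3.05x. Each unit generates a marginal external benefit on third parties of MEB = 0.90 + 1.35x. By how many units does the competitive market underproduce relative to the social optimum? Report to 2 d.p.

20.49 units

Market equilibrium (private): 24.31 + 3.05x = 170.70 - 0.83x → x_m = 37.7294.
Social marginal cost = private MC − MEB = 23.41 + 1.70x.
Set SMC = demand: 23.41 + 1.70x = 170.70 - 0.83x → x* = 58.2174.
Gap = |37.7294 − 58.2174| = 20.4880.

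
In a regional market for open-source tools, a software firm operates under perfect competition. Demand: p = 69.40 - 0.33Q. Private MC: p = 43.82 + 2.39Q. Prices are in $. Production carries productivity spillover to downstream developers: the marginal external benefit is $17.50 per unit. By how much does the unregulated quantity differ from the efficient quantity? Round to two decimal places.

6.43 units

Market equilibrium (private): 43.82 + 2.39Q = 69.40 - 0.33Q → Q_m = 9.4044.
Social marginal cost = private MC − MEB = 26.32 + 2.39Q.
Set SMC = demand: 26.32 + 2.39Q = 69.40 - 0.33Q → Q* = 15.8382.
Gap = |9.4044 − 15.8382| = 6.4338.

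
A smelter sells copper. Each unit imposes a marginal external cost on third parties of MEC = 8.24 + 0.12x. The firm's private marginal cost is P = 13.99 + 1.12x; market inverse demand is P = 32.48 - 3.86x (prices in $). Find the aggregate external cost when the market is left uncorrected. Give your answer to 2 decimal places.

$31.42

Market equilibrium (private): 13.99 + 1.12x = 32.48 - 3.86x → x_m = 3.7129.
Total external cost = ∫₀^{x_m} (8.24 + 0.12x) dx = 8.24×3.7129 + ½×0.12×3.7129² = 31.4214.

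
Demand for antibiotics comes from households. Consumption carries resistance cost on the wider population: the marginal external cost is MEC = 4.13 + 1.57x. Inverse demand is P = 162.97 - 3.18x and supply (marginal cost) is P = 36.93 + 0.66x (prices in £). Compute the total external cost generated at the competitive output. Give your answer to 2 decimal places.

Market equilibrium (private): 36.93 + 0.66x = 162.97 - 3.18x → x_m = 32.8229.
Total external cost = ∫₀^{x_m} (4.13 + 1.57x) dx = 4.13×32.8229 + ½×1.57×32.8229² = 981.2726.

£981.27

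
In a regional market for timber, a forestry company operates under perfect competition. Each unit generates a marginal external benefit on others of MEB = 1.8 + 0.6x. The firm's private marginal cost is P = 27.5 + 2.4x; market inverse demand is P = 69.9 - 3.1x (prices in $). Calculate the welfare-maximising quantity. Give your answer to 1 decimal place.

Social marginal cost = private MC − MEB = 25.7 + 1.8x.
Set SMC = demand: 25.7 + 1.8x = 69.9 - 3.1x → x* = 9.0204.

x* = 9.0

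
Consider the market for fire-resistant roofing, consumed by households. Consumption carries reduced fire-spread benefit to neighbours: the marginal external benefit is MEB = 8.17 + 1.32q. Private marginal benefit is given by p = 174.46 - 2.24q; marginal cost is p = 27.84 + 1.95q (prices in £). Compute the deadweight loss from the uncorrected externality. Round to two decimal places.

DWL = £514.82

Market equilibrium (private): 27.84 + 1.95q = 174.46 - 2.24q → q_m = 34.9928.
Social marginal benefit = demand + MEB = 182.63 - 0.92q.
Set SMB = MC: 182.63 - 0.92q = 27.84 + 1.95q → q* = 53.9338.
The welfare-loss triangle has base |q_m − q*| and height MEB(q_m) (the vertical gap between SMB and MC is zero at q* and MEB at q_m).
DWL = ½ × 18.9410 × 54.3605 = 514.8211.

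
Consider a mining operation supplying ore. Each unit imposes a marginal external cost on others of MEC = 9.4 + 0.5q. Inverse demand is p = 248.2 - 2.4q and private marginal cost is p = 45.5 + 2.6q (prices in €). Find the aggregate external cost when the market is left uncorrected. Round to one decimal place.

Market equilibrium (private): 45.5 + 2.6q = 248.2 - 2.4q → q_m = 40.5400.
Total external cost = ∫₀^{q_m} (9.4 + 0.5q) dq = 9.4×40.5400 + ½×0.5×40.5400² = 791.9489.

€791.9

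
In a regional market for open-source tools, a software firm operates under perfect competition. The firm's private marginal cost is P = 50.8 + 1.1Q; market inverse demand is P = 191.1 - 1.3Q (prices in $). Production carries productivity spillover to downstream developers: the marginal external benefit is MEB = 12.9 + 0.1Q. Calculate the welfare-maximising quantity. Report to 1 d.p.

Social marginal cost = private MC − MEB = 37.9 + Q.
Set SMC = demand: 37.9 + Q = 191.1 - 1.3Q → Q* = 66.6087.

Q* = 66.6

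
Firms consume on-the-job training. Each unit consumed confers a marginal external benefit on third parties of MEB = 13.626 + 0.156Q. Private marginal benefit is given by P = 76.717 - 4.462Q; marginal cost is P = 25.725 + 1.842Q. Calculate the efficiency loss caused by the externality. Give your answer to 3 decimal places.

DWL = 18.026

Market equilibrium (private): 25.725 + 1.842Q = 76.717 - 4.462Q → Q_m = 8.0888.
Social marginal benefit = demand + MEB = 90.343 - 4.306Q.
Set SMB = MC: 90.343 - 4.306Q = 25.725 + 1.842Q → Q* = 10.5104.
Between Q* and Q_m the wedge SMB − MC runs linearly from 0 to MEB(Q_m), so the loss is a triangle.
DWL = ½ × 2.4216 × 14.8879 = 18.0263.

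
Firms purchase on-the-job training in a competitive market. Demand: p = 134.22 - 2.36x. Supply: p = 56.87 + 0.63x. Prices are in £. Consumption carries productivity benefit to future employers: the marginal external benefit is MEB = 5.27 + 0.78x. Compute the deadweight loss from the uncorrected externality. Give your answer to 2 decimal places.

DWL = £146.52

Market equilibrium (private): 56.87 + 0.63x = 134.22 - 2.36x → x_m = 25.8696.
Social marginal benefit = demand + MEB = 139.49 - 1.58x.
Set SMB = MC: 139.49 - 1.58x = 56.87 + 0.63x → x* = 37.3846.
Between x* and x_m the wedge SMB − MC runs linearly from 0 to MEB(x_m), so the loss is a triangle.
DWL = ½ × 11.5150 × 25.4483 = 146.5186.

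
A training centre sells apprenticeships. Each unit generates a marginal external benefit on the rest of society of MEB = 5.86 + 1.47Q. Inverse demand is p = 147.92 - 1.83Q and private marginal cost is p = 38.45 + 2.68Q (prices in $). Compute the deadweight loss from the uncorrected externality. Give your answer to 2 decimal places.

DWL = $283.82

Market equilibrium (private): 38.45 + 2.68Q = 147.92 - 1.83Q → Q_m = 24.2727.
Social marginal cost = private MC − MEB = 32.59 + 1.21Q.
Set SMC = demand: 32.59 + 1.21Q = 147.92 - 1.83Q → Q* = 37.9375.
The loss is the area between SMC and demand from Q* to Q_m; with linear curves that's a triangle of height MEB(Q_m).
DWL = ½ × 13.6648 × 41.5409 = 283.8240.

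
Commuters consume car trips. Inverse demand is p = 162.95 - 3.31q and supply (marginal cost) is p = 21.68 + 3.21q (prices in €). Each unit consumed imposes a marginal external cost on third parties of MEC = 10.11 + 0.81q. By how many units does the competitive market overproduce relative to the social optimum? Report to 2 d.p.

3.77 units

Market equilibrium (private): 21.68 + 3.21q = 162.95 - 3.31q → q_m = 21.6672.
Social marginal benefit = demand − MEC = 152.84 - 4.12q.
Set SMB = MC: 152.84 - 4.12q = 21.68 + 3.21q → q* = 17.8936.
Gap = |21.6672 − 17.8936| = 3.7736.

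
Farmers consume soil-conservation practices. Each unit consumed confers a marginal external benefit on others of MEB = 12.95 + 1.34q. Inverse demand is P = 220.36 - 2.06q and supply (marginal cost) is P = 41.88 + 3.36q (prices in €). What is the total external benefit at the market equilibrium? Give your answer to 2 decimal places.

Market equilibrium (private): 41.88 + 3.36q = 220.36 - 2.06q → q_m = 32.9299.
Total external benefit = ∫₀^{q_m} (12.95 + 1.34q) dq = 12.95×32.9299 + ½×1.34×32.9299² = 1152.9757.

€1152.98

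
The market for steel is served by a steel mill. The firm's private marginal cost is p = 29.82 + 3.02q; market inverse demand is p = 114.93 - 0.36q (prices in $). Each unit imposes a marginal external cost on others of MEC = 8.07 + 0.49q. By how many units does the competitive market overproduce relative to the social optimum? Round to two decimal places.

5.27 units

Market equilibrium (private): 29.82 + 3.02q = 114.93 - 0.36q → q_m = 25.1805.
Social marginal cost = private MC + MEC = 37.89 + 3.51q.
Set SMC = demand: 37.89 + 3.51q = 114.93 - 0.36q → q* = 19.9070.
Gap = |25.1805 − 19.9070| = 5.2735.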